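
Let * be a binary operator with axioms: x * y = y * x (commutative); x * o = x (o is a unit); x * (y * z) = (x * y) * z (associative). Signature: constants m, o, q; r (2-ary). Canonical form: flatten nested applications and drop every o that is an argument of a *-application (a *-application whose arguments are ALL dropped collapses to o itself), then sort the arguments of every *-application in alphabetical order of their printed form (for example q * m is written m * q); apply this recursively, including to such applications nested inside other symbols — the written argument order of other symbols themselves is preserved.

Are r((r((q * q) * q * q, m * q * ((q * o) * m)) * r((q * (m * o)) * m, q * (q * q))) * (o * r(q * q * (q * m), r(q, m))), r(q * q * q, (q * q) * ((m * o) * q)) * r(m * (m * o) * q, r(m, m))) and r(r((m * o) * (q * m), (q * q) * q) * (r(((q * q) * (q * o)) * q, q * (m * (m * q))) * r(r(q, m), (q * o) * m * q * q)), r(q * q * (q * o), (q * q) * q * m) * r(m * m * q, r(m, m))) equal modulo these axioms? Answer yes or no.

Left:  r((r((q * q) * q * q, m * q * ((q * o) * m)) * r((q * (m * o)) * m, q * (q * q))) * (o * r(q * q * (q * m), r(q, m))), r(q * q * q, (q * q) * ((m * o) * q)) * r(m * (m * o) * q, r(m, m)))
  Focus inside:  (r((q * q) * q * q, m * q * ((q * o) * m)) * r((q * (m * o)) * m, q * (q * q))) * (o * r(q * q * (q * m), r(q, m)))
  Un-nest:  r((q * q) * q * q, m * q * ((q * o) * m)) * r((q * (m * o)) * m, q * (q * q)) * o * r(q * q * (q * m), r(q, m))
  Inside:  r((q * q) * q * q, m * q * ((q * o) * m))  →  r(q * q * q * q, m * m * q * q)
  Inside:  r((q * (m * o)) * m, q * (q * q))  →  r(m * m * q, q * q * q)
  Canonicalize subterm:  r(q * q * (q * m), r(q, m))  →  r(m * q * q * q, r(q, m))
  Units out:  drop o
  Order the arguments:  r(m * m * q, q * q * q) * r(m * q * q * q, r(q, m)) * r(q * q * q * q, m * m * q * q)
  Reassemble:  r(r(m * m * q, q * q * q) * r(m * q * q * q, r(q, m)) * r(q * q * q * q, m * m * q * q), r(m * m * q, r(m, m)) * r(q * q * q, m * q * q * q))
Right:  r(r((m * o) * (q * m), (q * q) * q) * (r(((q * q) * (q * o)) * q, q * (m * (m * q))) * r(r(q, m), (q * o) * m * q * q)), r(q * q * (q * o), (q * q) * q * m) * r(m * m * q, r(m, m)))
  Focus inside:  r((m * o) * (q * m), (q * q) * q) * (r(((q * q) * (q * o)) * q, q * (m * (m * q))) * r(r(q, m), (q * o) * m * q * q))
  Un-nest:  r((m * o) * (q * m), (q * q) * q) * r(((q * q) * (q * o)) * q, q * (m * (m * q))) * r(r(q, m), (q * o) * m * q * q)
  Simplify inside:  r((m * o) * (q * m), (q * q) * q)  →  r(m * m * q, q * q * q)
  Inside:  r(((q * q) * (q * o)) * q, q * (m * (m * q)))  →  r(q * q * q * q, m * m * q * q)
  Simplify inside:  r(r(q, m), (q * o) * m * q * q)  →  r(r(q, m), m * q * q * q)
  Order the arguments:  r(m * m * q, q * q * q) * r(q * q * q * q, m * m * q * q) * r(r(q, m), m * q * q * q)
  Reassemble:  r(r(m * m * q, q * q * q) * r(q * q * q * q, m * m * q * q) * r(r(q, m), m * q * q * q), r(m * m * q, r(m, m)) * r(q * q * q, m * q * q * q))

Answer: no — r(r(m * m * q, q * q * q) * r(m * q * q * q, r(q, m)) * r(q * q * q * q, m * m * q * q), r(m * m * q, r(m, m)) * r(q * q * q, m * q * q * q)) vs r(r(m * m * q, q * q * q) * r(q * q * q * q, m * m * q * q) * r(r(q, m), m * q * q * q), r(m * m * q, r(m, m)) * r(q * q * q, m * q * q * q))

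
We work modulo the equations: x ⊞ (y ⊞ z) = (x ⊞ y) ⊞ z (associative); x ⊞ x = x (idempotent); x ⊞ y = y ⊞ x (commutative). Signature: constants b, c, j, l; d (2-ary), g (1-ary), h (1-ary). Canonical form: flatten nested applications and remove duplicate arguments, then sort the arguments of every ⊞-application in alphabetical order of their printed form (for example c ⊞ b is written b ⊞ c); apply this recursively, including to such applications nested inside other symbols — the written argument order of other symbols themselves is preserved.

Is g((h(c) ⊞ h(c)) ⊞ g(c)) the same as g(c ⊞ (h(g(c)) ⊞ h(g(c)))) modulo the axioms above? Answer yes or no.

Answer: no — g(g(c) ⊞ h(c)) vs g(c ⊞ h(g(c)))

Derivation:
Left:  g((h(c) ⊞ h(c)) ⊞ g(c))
  Descend into:  (h(c) ⊞ h(c)) ⊞ g(c)
  Merge nested applications:  h(c) ⊞ h(c) ⊞ g(c)
  Drop duplicates:  drop duplicate h(c)
  Sort:  g(c) ⊞ h(c)
  Reassemble:  g(g(c) ⊞ h(c))
Right:  g(c ⊞ (h(g(c)) ⊞ h(g(c))))
  Descend into:  c ⊞ (h(g(c)) ⊞ h(g(c)))
  Flatten:  c ⊞ h(g(c)) ⊞ h(g(c))
  Idempotence:  drop duplicate h(g(c))
  Sort arguments:  c ⊞ h(g(c))
  Rebuild:  g(c ⊞ h(g(c)))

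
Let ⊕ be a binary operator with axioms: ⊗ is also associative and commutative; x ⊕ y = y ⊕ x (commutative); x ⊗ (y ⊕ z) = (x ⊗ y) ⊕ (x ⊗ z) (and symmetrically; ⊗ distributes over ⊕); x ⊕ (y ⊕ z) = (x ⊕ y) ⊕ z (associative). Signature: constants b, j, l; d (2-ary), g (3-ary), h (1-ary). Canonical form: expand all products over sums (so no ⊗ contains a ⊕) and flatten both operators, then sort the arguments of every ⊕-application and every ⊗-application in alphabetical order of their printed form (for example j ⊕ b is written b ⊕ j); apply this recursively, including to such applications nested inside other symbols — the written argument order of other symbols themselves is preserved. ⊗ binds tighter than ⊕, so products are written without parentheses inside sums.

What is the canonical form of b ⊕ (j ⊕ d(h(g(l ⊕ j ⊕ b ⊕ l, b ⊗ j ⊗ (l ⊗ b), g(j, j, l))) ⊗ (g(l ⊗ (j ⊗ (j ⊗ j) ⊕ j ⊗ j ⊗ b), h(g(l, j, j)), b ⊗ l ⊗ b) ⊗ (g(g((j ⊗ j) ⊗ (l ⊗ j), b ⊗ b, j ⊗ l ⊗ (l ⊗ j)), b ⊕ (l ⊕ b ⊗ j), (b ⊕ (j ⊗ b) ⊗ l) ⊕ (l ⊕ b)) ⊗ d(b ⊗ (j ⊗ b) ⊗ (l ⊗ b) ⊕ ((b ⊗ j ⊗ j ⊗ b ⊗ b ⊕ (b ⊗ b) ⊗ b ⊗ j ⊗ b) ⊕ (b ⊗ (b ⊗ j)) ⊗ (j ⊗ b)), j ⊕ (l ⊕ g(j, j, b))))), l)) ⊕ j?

Answer: b ⊕ d(d(b ⊗ b ⊗ b ⊗ b ⊗ j ⊕ b ⊗ b ⊗ b ⊗ j ⊗ j ⊕ b ⊗ b ⊗ b ⊗ j ⊗ j ⊕ b ⊗ b ⊗ b ⊗ j ⊗ l, g(j, j, b) ⊕ j ⊕ l) ⊗ g(b ⊗ j ⊗ j ⊗ l ⊕ j ⊗ j ⊗ j ⊗ l, h(g(l, j, j)), b ⊗ b ⊗ l) ⊗ g(g(j ⊗ j ⊗ j ⊗ l, b ⊗ b, j ⊗ j ⊗ l ⊗ l), b ⊕ b ⊗ j ⊕ l, b ⊕ b ⊕ b ⊗ j ⊗ l ⊕ l) ⊗ h(g(b ⊕ j ⊕ l ⊕ l, b ⊗ b ⊗ j ⊗ l, g(j, j, l))), l) ⊕ j ⊕ j

Derivation:
Expand:  b ⊕ j ⊕ d(d(b ⊗ b ⊗ b ⊗ b ⊗ j ⊕ b ⊗ b ⊗ b ⊗ j ⊗ j ⊕ b ⊗ b ⊗ b ⊗ j ⊗ j ⊕ b ⊗ b ⊗ b ⊗ j ⊗ l, g(j, j, b) ⊕ j ⊕ l) ⊗ g(b ⊗ j ⊗ j ⊗ l ⊕ j ⊗ j ⊗ j ⊗ l, h(g(l, j, j)), b ⊗ b ⊗ l) ⊗ g(g(j ⊗ j ⊗ j ⊗ l, b ⊗ b, j ⊗ j ⊗ l ⊗ l), b ⊕ b ⊗ j ⊕ l, b ⊕ b ⊕ b ⊗ j ⊗ l ⊕ l) ⊗ h(g(b ⊕ j ⊕ l ⊕ l, b ⊗ b ⊗ j ⊗ l, g(j, j, l))), l) ⊕ j
Sort arguments:  b ⊕ d(d(b ⊗ b ⊗ b ⊗ b ⊗ j ⊕ b ⊗ b ⊗ b ⊗ j ⊗ j ⊕ b ⊗ b ⊗ b ⊗ j ⊗ j ⊕ b ⊗ b ⊗ b ⊗ j ⊗ l, g(j, j, b) ⊕ j ⊕ l) ⊗ g(b ⊗ j ⊗ j ⊗ l ⊕ j ⊗ j ⊗ j ⊗ l, h(g(l, j, j)), b ⊗ b ⊗ l) ⊗ g(g(j ⊗ j ⊗ j ⊗ l, b ⊗ b, j ⊗ j ⊗ l ⊗ l), b ⊕ b ⊗ j ⊕ l, b ⊕ b ⊕ b ⊗ j ⊗ l ⊕ l) ⊗ h(g(b ⊕ j ⊕ l ⊕ l, b ⊗ b ⊗ j ⊗ l, g(j, j, l))), l) ⊕ j ⊕ j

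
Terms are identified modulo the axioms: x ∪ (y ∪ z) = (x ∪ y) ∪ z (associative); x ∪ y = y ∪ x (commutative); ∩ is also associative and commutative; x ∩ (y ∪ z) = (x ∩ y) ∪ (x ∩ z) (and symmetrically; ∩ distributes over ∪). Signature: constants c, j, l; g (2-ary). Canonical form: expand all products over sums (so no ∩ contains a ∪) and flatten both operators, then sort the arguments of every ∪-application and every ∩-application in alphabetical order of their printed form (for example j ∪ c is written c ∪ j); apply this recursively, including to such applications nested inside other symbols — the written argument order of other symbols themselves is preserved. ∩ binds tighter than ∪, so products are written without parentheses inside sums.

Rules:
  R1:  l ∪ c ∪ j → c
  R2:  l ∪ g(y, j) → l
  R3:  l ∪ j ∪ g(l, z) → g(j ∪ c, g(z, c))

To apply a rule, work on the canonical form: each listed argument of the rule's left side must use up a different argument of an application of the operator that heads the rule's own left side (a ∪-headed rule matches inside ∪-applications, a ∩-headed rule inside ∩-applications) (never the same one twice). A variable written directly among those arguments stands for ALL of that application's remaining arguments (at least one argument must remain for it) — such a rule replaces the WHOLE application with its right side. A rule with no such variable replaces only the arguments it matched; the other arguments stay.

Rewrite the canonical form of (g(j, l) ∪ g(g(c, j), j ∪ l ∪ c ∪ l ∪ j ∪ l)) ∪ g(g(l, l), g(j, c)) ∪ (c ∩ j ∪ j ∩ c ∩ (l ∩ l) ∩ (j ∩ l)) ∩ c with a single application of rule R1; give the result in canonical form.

Answer: c ∩ c ∩ j ∪ c ∩ c ∩ j ∩ j ∩ l ∩ l ∩ l ∪ g(g(c, j), c ∪ j ∪ l ∪ l) ∪ g(g(l, l), g(j, c)) ∪ g(j, l)

Derivation:
Canonical form:  c ∩ c ∩ j ∪ c ∩ c ∩ j ∩ j ∩ l ∩ l ∩ l ∪ g(g(c, j), c ∪ j ∪ j ∪ l ∪ l ∪ l) ∪ g(g(l, l), g(j, c)) ∪ g(j, l)
R1 matches:  uses c, j, l
Result:  c ∩ c ∩ j ∪ c ∩ c ∩ j ∩ j ∩ l ∩ l ∩ l ∪ g(g(c, j), c ∪ j ∪ l ∪ l) ∪ g(g(l, l), g(j, c)) ∪ g(j, l)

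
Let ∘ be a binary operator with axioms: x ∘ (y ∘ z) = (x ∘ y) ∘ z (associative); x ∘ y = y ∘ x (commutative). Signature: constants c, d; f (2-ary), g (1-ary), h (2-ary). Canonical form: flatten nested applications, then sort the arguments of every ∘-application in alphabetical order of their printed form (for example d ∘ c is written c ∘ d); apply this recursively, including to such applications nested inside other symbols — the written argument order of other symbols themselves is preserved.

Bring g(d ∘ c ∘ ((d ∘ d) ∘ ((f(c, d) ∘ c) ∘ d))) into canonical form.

Answer: g(c ∘ c ∘ d ∘ d ∘ d ∘ d ∘ f(c, d))

Derivation:
Focus inside:  d ∘ c ∘ ((d ∘ d) ∘ ((f(c, d) ∘ c) ∘ d))
Un-nest:  d ∘ c ∘ d ∘ d ∘ f(c, d) ∘ c ∘ d
Sort:  c ∘ c ∘ d ∘ d ∘ d ∘ d ∘ f(c, d)
Put back:  g(c ∘ c ∘ d ∘ d ∘ d ∘ d ∘ f(c, d))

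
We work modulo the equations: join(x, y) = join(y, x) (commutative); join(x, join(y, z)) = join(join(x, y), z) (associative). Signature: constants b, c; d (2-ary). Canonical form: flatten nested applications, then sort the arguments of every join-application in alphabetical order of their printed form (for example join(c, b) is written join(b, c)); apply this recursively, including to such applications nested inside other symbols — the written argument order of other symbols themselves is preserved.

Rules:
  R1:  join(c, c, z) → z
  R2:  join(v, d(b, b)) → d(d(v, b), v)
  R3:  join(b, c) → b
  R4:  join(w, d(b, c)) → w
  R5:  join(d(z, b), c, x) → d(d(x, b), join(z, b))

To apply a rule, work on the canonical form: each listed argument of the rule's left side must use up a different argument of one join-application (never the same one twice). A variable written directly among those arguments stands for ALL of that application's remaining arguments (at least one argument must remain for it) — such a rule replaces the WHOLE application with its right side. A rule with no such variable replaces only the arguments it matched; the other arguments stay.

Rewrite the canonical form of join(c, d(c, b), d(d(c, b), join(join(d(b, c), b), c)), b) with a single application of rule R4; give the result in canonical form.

Canonical form:  join(b, c, d(c, b), d(d(c, b), join(b, c, d(b, c))))
Apply R4:  consuming d(b, c);  w := join(b, c)
The variable takes the whole remainder — replace the entire application.
Giving:  join(b, c, d(c, b), d(d(c, b), join(b, c)))

Answer: join(b, c, d(c, b), d(d(c, b), join(b, c)))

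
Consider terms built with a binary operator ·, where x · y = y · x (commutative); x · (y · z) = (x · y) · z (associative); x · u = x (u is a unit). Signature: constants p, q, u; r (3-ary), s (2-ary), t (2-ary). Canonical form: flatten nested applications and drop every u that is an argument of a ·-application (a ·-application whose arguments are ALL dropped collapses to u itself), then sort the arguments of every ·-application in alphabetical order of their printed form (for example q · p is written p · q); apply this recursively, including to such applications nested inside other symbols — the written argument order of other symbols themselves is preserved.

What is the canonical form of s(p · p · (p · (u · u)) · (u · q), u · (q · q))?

Answer: s(p · p · p · q, q · q)

Derivation:
Descend into:  p · p · (p · (u · u)) · (u · q)
Flatten:  p · p · p · u · u · u · q
Units out:  drop u (×3)
Order the arguments:  p · p · p · q
Reassemble:  s(p · p · p · q, q · q)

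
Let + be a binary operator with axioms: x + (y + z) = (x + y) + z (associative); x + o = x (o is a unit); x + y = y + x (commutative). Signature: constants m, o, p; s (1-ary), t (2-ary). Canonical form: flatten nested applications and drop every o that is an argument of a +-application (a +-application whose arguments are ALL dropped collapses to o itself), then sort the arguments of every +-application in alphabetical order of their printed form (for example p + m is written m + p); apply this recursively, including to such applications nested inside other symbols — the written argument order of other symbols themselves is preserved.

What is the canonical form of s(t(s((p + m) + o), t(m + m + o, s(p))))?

Descend into:  (p + m) + o
Flatten:  p + m + o
Drop the unit:  drop o
Sort:  m + p
Reassemble:  s(t(s(m + p), t(m + m, s(p))))

Answer: s(t(s(m + p), t(m + m, s(p))))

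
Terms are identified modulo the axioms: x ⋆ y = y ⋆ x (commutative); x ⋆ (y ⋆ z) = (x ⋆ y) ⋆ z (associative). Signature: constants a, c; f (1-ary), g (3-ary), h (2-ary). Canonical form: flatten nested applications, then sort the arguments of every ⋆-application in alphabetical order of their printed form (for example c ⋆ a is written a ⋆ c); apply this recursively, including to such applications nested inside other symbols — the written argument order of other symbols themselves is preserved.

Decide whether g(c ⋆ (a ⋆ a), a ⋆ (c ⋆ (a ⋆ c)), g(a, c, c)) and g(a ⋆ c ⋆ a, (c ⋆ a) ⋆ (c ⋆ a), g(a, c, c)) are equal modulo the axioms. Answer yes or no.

Answer: yes — both canonical forms are g(a ⋆ a ⋆ c, a ⋆ a ⋆ c ⋆ c, g(a, c, c))

Derivation:
Left:  g(c ⋆ (a ⋆ a), a ⋆ (c ⋆ (a ⋆ c)), g(a, c, c))
  Work inside:  a ⋆ (c ⋆ (a ⋆ c))
  Un-nest:  a ⋆ c ⋆ a ⋆ c
  Sort arguments:  a ⋆ a ⋆ c ⋆ c
  Put back:  g(a ⋆ a ⋆ c, a ⋆ a ⋆ c ⋆ c, g(a, c, c))
Right:  g(a ⋆ c ⋆ a, (c ⋆ a) ⋆ (c ⋆ a), g(a, c, c))
  Focus inside:  (c ⋆ a) ⋆ (c ⋆ a)
  Flatten:  c ⋆ a ⋆ c ⋆ a
  Sort:  a ⋆ a ⋆ c ⋆ c
  Reassemble:  g(a ⋆ a ⋆ c, a ⋆ a ⋆ c ⋆ c, g(a, c, c))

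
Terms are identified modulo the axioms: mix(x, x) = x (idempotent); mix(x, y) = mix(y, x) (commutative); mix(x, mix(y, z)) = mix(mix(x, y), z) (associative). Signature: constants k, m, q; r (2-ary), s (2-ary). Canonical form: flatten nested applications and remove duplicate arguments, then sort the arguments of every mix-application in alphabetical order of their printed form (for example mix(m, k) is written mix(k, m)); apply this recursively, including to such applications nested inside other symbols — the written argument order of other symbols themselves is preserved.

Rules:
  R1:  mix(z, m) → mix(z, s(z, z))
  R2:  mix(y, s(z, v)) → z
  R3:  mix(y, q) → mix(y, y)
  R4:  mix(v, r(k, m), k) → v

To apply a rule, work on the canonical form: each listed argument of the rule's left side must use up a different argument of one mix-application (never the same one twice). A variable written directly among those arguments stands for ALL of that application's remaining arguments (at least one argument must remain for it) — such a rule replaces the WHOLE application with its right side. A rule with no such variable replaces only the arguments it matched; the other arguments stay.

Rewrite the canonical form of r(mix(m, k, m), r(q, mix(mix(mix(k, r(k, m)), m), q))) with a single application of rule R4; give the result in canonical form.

Canonical form:  r(mix(k, m), r(q, mix(k, m, q, r(k, m))))
Match R4:  consume k, r(k, m);  v := mix(m, q)
The variable takes the whole remainder — replace the entire application.
Result:  r(mix(k, m), r(q, mix(m, q)))

Answer: r(mix(k, m), r(q, mix(m, q)))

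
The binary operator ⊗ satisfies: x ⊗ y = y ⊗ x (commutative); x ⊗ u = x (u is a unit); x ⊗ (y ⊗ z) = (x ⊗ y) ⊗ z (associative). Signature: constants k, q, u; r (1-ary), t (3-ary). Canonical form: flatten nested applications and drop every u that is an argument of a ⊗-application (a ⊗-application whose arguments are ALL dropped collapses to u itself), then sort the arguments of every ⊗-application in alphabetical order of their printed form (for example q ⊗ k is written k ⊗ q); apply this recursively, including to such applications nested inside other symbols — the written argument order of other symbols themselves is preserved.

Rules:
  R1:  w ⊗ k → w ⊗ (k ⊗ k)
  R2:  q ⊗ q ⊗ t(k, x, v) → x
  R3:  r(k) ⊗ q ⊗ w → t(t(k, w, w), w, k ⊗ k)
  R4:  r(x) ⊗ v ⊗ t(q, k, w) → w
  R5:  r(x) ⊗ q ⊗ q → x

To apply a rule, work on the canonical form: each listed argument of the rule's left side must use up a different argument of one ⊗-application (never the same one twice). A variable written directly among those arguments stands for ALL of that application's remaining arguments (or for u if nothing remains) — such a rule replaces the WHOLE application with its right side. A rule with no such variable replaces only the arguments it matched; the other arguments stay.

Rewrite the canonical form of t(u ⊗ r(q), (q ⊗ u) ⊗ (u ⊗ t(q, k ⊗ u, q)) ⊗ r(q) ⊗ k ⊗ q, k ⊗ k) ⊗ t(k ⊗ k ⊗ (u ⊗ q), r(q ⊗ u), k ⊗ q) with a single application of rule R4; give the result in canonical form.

Canonical form:  t(k ⊗ k ⊗ q, r(q), k ⊗ q) ⊗ t(r(q), k ⊗ q ⊗ q ⊗ r(q) ⊗ t(q, k, q), k ⊗ k)
Match R4:  consume r(q), t(q, k, q);  v := k ⊗ q ⊗ q, w := q, x := q
The extension variable absorbs all remaining arguments, so the whole application is rewritten.
Result:  t(k ⊗ k ⊗ q, r(q), k ⊗ q) ⊗ t(r(q), q, k ⊗ k)

Answer: t(k ⊗ k ⊗ q, r(q), k ⊗ q) ⊗ t(r(q), q, k ⊗ k)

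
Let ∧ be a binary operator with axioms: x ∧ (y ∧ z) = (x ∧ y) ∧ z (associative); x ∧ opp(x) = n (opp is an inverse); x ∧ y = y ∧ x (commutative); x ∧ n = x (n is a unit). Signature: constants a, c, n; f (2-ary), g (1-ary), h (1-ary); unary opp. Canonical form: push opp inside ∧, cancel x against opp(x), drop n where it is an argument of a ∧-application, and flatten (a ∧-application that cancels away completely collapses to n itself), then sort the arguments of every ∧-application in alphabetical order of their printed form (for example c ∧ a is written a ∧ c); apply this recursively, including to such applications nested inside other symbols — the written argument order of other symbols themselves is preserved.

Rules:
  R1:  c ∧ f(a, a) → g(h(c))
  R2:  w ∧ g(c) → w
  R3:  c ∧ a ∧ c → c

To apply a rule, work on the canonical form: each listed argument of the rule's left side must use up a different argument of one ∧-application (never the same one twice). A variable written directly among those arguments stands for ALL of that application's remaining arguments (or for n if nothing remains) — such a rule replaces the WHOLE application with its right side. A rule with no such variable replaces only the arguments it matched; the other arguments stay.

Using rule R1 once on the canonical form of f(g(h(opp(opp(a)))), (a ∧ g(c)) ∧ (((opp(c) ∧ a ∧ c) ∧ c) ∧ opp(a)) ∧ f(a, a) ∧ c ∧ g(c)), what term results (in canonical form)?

Canonical form:  f(g(h(a)), a ∧ c ∧ c ∧ f(a, a) ∧ g(c) ∧ g(c))
R1 matches:  uses c, f(a, a)
Giving:  f(g(h(a)), a ∧ c ∧ g(c) ∧ g(c) ∧ g(h(c)))

Answer: f(g(h(a)), a ∧ c ∧ g(c) ∧ g(c) ∧ g(h(c)))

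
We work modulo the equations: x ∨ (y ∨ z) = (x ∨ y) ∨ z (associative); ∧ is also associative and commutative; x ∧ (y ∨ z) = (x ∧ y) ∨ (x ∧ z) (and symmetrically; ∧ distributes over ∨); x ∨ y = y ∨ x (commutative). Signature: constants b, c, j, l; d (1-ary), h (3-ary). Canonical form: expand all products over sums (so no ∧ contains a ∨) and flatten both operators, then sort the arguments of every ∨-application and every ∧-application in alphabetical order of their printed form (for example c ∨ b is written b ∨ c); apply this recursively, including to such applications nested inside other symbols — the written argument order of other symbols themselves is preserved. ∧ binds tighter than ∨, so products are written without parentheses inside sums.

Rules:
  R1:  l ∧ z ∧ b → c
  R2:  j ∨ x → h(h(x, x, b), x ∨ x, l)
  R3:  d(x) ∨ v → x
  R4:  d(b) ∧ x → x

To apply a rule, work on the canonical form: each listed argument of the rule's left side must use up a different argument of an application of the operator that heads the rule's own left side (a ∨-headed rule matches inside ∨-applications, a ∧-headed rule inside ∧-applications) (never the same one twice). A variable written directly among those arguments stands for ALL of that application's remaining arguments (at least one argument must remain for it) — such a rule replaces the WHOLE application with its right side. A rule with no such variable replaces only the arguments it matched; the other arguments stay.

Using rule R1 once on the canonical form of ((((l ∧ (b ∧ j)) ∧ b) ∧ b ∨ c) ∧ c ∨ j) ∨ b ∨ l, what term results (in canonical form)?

Canonical form:  b ∨ b ∧ b ∧ b ∧ c ∧ j ∧ l ∨ c ∧ c ∨ j ∨ l
R1 matches:  uses b, l;  z := b ∧ b ∧ c ∧ j
The variable takes the whole remainder — replace the entire application.
New term:  b ∨ c ∨ c ∧ c ∨ j ∨ l

Answer: b ∨ c ∨ c ∧ c ∨ j ∨ l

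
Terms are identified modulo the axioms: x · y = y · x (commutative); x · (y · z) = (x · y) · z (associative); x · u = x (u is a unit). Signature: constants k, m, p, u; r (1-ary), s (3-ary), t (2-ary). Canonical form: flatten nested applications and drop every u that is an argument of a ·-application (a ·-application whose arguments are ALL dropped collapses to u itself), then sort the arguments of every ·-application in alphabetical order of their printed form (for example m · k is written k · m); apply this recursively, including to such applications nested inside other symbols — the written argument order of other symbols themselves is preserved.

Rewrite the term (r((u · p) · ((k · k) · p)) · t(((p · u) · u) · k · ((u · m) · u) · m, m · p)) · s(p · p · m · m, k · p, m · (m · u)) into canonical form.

Answer: r(k · k · p · p) · s(m · m · p · p, k · p, m · m) · t(k · m · m · p, m · p)

Derivation:
Un-nest:  r((u · p) · ((k · k) · p)) · t(((p · u) · u) · k · ((u · m) · u) · m, m · p) · s(p · p · m · m, k · p, m · (m · u))
Canonicalize subterm:  r((u · p) · ((k · k) · p))  →  r(k · k · p · p)
Canonicalize subterm:  t(((p · u) · u) · k · ((u · m) · u) · m, m · p)  →  t(k · m · m · p, m · p)
Simplify inside:  s(p · p · m · m, k · p, m · (m · u))  →  s(m · m · p · p, k · p, m · m)
Sort arguments:  r(k · k · p · p) · s(m · m · p · p, k · p, m · m) · t(k · m · m · p, m · p)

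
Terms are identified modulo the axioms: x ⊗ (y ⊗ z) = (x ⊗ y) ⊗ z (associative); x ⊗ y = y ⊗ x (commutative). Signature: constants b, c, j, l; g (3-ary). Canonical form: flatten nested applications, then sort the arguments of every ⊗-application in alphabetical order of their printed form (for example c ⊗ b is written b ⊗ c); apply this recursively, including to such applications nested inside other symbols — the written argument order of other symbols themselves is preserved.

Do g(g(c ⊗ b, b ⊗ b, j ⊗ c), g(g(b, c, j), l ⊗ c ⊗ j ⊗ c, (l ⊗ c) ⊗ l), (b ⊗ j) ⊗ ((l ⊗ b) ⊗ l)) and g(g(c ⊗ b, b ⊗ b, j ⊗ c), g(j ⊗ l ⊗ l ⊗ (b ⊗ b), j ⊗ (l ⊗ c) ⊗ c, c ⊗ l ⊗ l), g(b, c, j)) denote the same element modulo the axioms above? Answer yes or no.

Left:  g(g(c ⊗ b, b ⊗ b, j ⊗ c), g(g(b, c, j), l ⊗ c ⊗ j ⊗ c, (l ⊗ c) ⊗ l), (b ⊗ j) ⊗ ((l ⊗ b) ⊗ l))
  Descend into:  (b ⊗ j) ⊗ ((l ⊗ b) ⊗ l)
  Un-nest:  b ⊗ j ⊗ l ⊗ b ⊗ l
  Sort arguments:  b ⊗ b ⊗ j ⊗ l ⊗ l
  Put back:  g(g(b ⊗ c, b ⊗ b, c ⊗ j), g(g(b, c, j), c ⊗ c ⊗ j ⊗ l, c ⊗ l ⊗ l), b ⊗ b ⊗ j ⊗ l ⊗ l)
Right:  g(g(c ⊗ b, b ⊗ b, j ⊗ c), g(j ⊗ l ⊗ l ⊗ (b ⊗ b), j ⊗ (l ⊗ c) ⊗ c, c ⊗ l ⊗ l), g(b, c, j))
  Work inside:  j ⊗ l ⊗ l ⊗ (b ⊗ b)
  Un-nest:  j ⊗ l ⊗ l ⊗ b ⊗ b
  Order the arguments:  b ⊗ b ⊗ j ⊗ l ⊗ l
  Put back:  g(g(b ⊗ c, b ⊗ b, c ⊗ j), g(b ⊗ b ⊗ j ⊗ l ⊗ l, c ⊗ c ⊗ j ⊗ l, c ⊗ l ⊗ l), g(b, c, j))

Answer: no — g(g(b ⊗ c, b ⊗ b, c ⊗ j), g(g(b, c, j), c ⊗ c ⊗ j ⊗ l, c ⊗ l ⊗ l), b ⊗ b ⊗ j ⊗ l ⊗ l) vs g(g(b ⊗ c, b ⊗ b, c ⊗ j), g(b ⊗ b ⊗ j ⊗ l ⊗ l, c ⊗ c ⊗ j ⊗ l, c ⊗ l ⊗ l), g(b, c, j))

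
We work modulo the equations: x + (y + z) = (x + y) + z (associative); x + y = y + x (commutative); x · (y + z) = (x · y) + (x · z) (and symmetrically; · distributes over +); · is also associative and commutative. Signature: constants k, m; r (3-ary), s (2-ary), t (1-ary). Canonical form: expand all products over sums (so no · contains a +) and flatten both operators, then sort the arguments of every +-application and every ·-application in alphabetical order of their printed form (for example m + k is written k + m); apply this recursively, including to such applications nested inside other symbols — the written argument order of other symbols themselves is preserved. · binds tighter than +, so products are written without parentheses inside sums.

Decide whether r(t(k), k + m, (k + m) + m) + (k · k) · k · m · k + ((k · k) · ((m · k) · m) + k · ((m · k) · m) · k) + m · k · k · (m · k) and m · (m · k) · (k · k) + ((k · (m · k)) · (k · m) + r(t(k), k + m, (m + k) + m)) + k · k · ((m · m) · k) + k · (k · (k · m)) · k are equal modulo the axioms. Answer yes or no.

Left:  r(t(k), k + m, (k + m) + m) + (k · k) · k · m · k + ((k · k) · ((m · k) · m) + k · ((m · k) · m) · k) + m · k · k · (m · k)
  Merge nested applications:  r(t(k), k + m, k + m + m) + k · k · k · k · m + k · k · k · m · m + k · k · k · m · m + k · k · k · m · m
  Order the arguments:  k · k · k · k · m + k · k · k · m · m + k · k · k · m · m + k · k · k · m · m + r(t(k), k + m, k + m + m)
Right:  m · (m · k) · (k · k) + ((k · (m · k)) · (k · m) + r(t(k), k + m, (m + k) + m)) + k · k · ((m · m) · k) + k · (k · (k · m)) · k
  Flatten:  k · k · k · m · m + k · k · k · m · m + r(t(k), k + m, k + m + m) + k · k · k · m · m + k · k · k · k · m
  Sort:  k · k · k · k · m + k · k · k · m · m + k · k · k · m · m + k · k · k · m · m + r(t(k), k + m, k + m + m)

Answer: yes — both canonical forms are k · k · k · k · m + k · k · k · m · m + k · k · k · m · m + k · k · k · m · m + r(t(k), k + m, k + m + m)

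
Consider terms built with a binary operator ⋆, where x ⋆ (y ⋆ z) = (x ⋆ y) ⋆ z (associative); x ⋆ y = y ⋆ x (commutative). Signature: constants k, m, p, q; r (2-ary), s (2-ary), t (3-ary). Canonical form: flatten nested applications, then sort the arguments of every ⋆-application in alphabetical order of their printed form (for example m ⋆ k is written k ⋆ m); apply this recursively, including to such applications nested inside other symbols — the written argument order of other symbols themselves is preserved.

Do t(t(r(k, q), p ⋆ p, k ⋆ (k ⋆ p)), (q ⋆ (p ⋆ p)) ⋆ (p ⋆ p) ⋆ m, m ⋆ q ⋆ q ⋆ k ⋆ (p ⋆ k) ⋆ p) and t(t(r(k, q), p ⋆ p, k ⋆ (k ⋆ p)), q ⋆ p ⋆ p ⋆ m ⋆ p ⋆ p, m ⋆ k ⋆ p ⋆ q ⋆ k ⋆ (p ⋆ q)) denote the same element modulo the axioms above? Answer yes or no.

Left:  t(t(r(k, q), p ⋆ p, k ⋆ (k ⋆ p)), (q ⋆ (p ⋆ p)) ⋆ (p ⋆ p) ⋆ m, m ⋆ q ⋆ q ⋆ k ⋆ (p ⋆ k) ⋆ p)
  Focus inside:  (q ⋆ (p ⋆ p)) ⋆ (p ⋆ p) ⋆ m
  Flatten:  q ⋆ p ⋆ p ⋆ p ⋆ p ⋆ m
  Sort arguments:  m ⋆ p ⋆ p ⋆ p ⋆ p ⋆ q
  Rebuild:  t(t(r(k, q), p ⋆ p, k ⋆ k ⋆ p), m ⋆ p ⋆ p ⋆ p ⋆ p ⋆ q, k ⋆ k ⋆ m ⋆ p ⋆ p ⋆ q ⋆ q)
Right:  t(t(r(k, q), p ⋆ p, k ⋆ (k ⋆ p)), q ⋆ p ⋆ p ⋆ m ⋆ p ⋆ p, m ⋆ k ⋆ p ⋆ q ⋆ k ⋆ (p ⋆ q))
  Work inside:  m ⋆ k ⋆ p ⋆ q ⋆ k ⋆ (p ⋆ q)
  Merge nested applications:  m ⋆ k ⋆ p ⋆ q ⋆ k ⋆ p ⋆ q
  Order the arguments:  k ⋆ k ⋆ m ⋆ p ⋆ p ⋆ q ⋆ q
  Put back:  t(t(r(k, q), p ⋆ p, k ⋆ k ⋆ p), m ⋆ p ⋆ p ⋆ p ⋆ p ⋆ q, k ⋆ k ⋆ m ⋆ p ⋆ p ⋆ q ⋆ q)

Answer: yes — both canonical forms are t(t(r(k, q), p ⋆ p, k ⋆ k ⋆ p), m ⋆ p ⋆ p ⋆ p ⋆ p ⋆ q, k ⋆ k ⋆ m ⋆ p ⋆ p ⋆ q ⋆ q)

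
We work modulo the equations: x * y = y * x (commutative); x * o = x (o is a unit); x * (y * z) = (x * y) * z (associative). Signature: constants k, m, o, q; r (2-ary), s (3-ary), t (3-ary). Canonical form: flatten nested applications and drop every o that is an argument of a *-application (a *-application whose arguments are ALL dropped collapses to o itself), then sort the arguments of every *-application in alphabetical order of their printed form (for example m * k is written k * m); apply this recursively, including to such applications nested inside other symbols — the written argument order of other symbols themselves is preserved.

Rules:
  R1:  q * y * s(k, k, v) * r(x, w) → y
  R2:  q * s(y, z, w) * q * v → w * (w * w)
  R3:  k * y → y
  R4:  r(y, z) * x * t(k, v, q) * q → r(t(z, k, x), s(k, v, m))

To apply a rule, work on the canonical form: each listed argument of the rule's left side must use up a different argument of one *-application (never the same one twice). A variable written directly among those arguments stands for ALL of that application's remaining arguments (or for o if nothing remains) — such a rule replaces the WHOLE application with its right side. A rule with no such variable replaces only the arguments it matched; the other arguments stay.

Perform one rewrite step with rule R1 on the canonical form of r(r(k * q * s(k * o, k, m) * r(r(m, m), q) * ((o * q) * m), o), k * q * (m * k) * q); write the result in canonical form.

Answer: r(r(k * m * q, o), k * k * m * q * q)

Derivation:
Canonical form:  r(r(k * m * q * q * r(r(m, m), q) * s(k, k, m), o), k * k * m * q * q)
Match R1:  consume q, r(r(m, m), q), s(k, k, m);  v := m, w := q, x := r(m, m), y := k * m * q
Every leftover argument binds to the variable; the entire application is replaced.
Giving:  r(r(k * m * q, o), k * k * m * q * q)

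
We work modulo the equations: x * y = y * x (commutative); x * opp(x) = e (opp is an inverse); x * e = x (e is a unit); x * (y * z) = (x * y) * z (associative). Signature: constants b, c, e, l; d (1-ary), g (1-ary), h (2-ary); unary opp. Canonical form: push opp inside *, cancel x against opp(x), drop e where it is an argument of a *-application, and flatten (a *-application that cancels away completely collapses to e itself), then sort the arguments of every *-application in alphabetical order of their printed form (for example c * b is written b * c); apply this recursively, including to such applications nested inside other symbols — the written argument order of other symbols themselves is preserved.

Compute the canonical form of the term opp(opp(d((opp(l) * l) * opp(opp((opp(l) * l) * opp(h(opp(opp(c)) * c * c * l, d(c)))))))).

Answer: d(opp(h(c * c * c * l, d(c))))

Derivation:
Push opp inside:  distribute opp over * and collapse double opp
Collect terms:  d(opp(h(c * c * c * l, d(c))))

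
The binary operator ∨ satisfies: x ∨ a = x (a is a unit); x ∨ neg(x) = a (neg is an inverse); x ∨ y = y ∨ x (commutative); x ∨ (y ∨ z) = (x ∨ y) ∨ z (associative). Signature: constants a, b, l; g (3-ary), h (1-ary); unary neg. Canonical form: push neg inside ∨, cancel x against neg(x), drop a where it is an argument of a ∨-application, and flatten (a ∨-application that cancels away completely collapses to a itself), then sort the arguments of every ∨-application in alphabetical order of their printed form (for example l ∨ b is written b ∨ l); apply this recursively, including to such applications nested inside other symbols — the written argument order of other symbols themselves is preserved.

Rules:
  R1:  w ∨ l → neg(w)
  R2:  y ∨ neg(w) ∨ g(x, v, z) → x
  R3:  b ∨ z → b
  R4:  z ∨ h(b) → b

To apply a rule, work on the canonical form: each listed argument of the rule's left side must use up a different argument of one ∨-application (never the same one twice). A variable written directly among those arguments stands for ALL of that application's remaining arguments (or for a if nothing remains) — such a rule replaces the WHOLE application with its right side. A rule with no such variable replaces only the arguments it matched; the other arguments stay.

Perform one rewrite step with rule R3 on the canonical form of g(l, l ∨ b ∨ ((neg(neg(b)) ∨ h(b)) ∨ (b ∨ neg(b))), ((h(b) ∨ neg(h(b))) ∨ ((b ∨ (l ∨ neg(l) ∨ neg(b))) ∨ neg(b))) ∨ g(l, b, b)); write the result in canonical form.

Canonical form:  g(l, b ∨ b ∨ h(b) ∨ l, g(l, b, b) ∨ neg(b))
Match R3:  consume b;  z := b ∨ h(b) ∨ l
The extension variable absorbs all remaining arguments, so the whole application is rewritten.
New term:  g(l, b, g(l, b, b) ∨ neg(b))

Answer: g(l, b, g(l, b, b) ∨ neg(b))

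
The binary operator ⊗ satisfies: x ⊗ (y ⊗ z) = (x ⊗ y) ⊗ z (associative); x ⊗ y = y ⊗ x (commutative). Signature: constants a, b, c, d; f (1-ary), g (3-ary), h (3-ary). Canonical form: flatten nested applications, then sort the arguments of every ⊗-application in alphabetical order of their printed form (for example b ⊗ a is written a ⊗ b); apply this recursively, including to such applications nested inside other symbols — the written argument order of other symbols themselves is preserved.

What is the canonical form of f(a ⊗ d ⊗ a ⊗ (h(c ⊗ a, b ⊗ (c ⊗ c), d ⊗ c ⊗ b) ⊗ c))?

Answer: f(a ⊗ a ⊗ c ⊗ d ⊗ h(a ⊗ c, b ⊗ c ⊗ c, b ⊗ c ⊗ d))

Derivation:
Focus inside:  a ⊗ d ⊗ a ⊗ (h(c ⊗ a, b ⊗ (c ⊗ c), d ⊗ c ⊗ b) ⊗ c)
Flatten:  a ⊗ d ⊗ a ⊗ h(c ⊗ a, b ⊗ (c ⊗ c), d ⊗ c ⊗ b) ⊗ c
Canonicalize subterm:  h(c ⊗ a, b ⊗ (c ⊗ c), d ⊗ c ⊗ b)  →  h(a ⊗ c, b ⊗ c ⊗ c, b ⊗ c ⊗ d)
Sort:  a ⊗ a ⊗ c ⊗ d ⊗ h(a ⊗ c, b ⊗ c ⊗ c, b ⊗ c ⊗ d)
Rebuild:  f(a ⊗ a ⊗ c ⊗ d ⊗ h(a ⊗ c, b ⊗ c ⊗ c, b ⊗ c ⊗ d))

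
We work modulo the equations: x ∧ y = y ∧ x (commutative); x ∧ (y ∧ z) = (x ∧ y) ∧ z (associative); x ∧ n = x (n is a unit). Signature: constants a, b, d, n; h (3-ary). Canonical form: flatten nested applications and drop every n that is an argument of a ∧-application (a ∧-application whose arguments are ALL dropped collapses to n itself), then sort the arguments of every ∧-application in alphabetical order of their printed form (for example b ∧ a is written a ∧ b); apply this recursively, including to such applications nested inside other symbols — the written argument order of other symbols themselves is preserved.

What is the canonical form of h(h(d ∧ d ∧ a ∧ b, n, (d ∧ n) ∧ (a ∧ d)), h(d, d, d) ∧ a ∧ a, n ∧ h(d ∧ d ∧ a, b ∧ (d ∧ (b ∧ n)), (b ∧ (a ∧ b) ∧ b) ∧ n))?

Answer: h(h(a ∧ b ∧ d ∧ d, n, a ∧ d ∧ d), a ∧ a ∧ h(d, d, d), h(a ∧ d ∧ d, b ∧ b ∧ d, a ∧ b ∧ b ∧ b))

Derivation:
Focus inside:  n ∧ h(d ∧ d ∧ a, b ∧ (d ∧ (b ∧ n)), (b ∧ (a ∧ b) ∧ b) ∧ n)
Inside:  h(d ∧ d ∧ a, b ∧ (d ∧ (b ∧ n)), (b ∧ (a ∧ b) ∧ b) ∧ n)  →  h(a ∧ d ∧ d, b ∧ b ∧ d, a ∧ b ∧ b ∧ b)
Drop the unit:  drop n
Sort arguments:  h(a ∧ d ∧ d, b ∧ b ∧ d, a ∧ b ∧ b ∧ b)
Put back:  h(h(a ∧ b ∧ d ∧ d, n, a ∧ d ∧ d), a ∧ a ∧ h(d, d, d), h(a ∧ d ∧ d, b ∧ b ∧ d, a ∧ b ∧ b ∧ b))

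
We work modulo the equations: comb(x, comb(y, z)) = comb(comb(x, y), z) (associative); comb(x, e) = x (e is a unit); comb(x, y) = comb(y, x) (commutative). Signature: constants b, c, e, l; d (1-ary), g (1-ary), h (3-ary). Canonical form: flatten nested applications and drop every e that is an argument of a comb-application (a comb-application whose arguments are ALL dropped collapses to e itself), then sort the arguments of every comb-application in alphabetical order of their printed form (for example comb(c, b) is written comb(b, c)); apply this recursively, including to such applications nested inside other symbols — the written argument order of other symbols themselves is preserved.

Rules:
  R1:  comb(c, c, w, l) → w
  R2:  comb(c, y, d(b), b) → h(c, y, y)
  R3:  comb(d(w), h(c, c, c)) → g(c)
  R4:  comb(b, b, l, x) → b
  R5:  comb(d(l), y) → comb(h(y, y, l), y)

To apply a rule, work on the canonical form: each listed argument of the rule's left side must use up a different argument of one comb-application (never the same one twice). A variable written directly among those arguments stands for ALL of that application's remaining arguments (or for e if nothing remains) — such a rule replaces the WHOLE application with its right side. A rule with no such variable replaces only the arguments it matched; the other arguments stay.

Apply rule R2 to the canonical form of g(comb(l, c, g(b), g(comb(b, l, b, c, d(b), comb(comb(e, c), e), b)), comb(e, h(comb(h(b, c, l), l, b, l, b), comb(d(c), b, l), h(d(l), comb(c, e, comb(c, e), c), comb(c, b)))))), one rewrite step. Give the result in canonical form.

Answer: g(comb(c, g(b), g(h(c, comb(b, b, c, l), comb(b, b, c, l))), h(comb(b, b, h(b, c, l), l, l), comb(b, d(c), l), h(d(l), comb(c, c, c), comb(b, c))), l))

Derivation:
Canonical form:  g(comb(c, g(b), g(comb(b, b, b, c, c, d(b), l)), h(comb(b, b, h(b, c, l), l, l), comb(b, d(c), l), h(d(l), comb(c, c, c), comb(b, c))), l))
Match R2:  consume b, c, d(b);  y := comb(b, b, c, l)
The extension variable absorbs all remaining arguments, so the whole application is rewritten.
Result:  g(comb(c, g(b), g(h(c, comb(b, b, c, l), comb(b, b, c, l))), h(comb(b, b, h(b, c, l), l, l), comb(b, d(c), l), h(d(l), comb(c, c, c), comb(b, c))), l))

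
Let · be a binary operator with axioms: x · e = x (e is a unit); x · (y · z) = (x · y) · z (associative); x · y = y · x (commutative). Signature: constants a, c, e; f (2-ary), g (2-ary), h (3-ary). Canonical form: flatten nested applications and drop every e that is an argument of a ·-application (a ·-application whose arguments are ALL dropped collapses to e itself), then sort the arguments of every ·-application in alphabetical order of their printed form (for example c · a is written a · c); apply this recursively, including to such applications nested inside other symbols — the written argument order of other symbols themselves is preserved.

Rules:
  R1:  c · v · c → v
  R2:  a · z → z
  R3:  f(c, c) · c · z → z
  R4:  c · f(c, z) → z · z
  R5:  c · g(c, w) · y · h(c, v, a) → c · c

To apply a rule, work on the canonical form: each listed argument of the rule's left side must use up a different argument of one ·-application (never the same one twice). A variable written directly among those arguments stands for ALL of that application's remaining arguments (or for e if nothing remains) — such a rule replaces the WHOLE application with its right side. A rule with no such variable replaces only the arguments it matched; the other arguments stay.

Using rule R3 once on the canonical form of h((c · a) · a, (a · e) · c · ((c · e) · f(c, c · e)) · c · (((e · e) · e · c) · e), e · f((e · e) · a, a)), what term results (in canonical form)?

Answer: h(a · a · c, a · c · c · c, f(a, a))

Derivation:
Canonical form:  h(a · a · c, a · c · c · c · c · f(c, c), f(a, a))
R3 matches:  uses c, f(c, c);  z := a · c · c · c
The variable takes the whole remainder — replace the entire application.
New term:  h(a · a · c, a · c · c · c, f(a, a))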